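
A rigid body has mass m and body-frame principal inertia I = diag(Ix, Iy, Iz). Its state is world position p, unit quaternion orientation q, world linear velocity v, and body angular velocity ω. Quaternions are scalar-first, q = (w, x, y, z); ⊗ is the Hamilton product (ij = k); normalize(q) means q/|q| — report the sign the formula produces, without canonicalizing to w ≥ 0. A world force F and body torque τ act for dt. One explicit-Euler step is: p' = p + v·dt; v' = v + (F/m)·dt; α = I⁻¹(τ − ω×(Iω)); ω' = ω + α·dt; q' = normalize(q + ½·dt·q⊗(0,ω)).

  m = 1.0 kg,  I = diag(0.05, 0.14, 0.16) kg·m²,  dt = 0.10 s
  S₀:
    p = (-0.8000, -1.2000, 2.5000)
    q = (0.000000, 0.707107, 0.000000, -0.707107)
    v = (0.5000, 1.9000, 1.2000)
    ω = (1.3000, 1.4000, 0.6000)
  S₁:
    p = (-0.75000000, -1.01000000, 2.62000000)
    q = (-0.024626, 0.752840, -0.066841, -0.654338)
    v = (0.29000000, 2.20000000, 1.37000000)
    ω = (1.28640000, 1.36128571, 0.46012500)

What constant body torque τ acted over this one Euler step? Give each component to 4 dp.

τ = (0.0100, -0.1400, -0.0600)

rate change Δω = (-0.01360000, -0.03871429, -0.13987500)
precession coupling = (0.0168, -0.0858, 0.1638)
applied torque τ = (0.0100, -0.1400, -0.0600)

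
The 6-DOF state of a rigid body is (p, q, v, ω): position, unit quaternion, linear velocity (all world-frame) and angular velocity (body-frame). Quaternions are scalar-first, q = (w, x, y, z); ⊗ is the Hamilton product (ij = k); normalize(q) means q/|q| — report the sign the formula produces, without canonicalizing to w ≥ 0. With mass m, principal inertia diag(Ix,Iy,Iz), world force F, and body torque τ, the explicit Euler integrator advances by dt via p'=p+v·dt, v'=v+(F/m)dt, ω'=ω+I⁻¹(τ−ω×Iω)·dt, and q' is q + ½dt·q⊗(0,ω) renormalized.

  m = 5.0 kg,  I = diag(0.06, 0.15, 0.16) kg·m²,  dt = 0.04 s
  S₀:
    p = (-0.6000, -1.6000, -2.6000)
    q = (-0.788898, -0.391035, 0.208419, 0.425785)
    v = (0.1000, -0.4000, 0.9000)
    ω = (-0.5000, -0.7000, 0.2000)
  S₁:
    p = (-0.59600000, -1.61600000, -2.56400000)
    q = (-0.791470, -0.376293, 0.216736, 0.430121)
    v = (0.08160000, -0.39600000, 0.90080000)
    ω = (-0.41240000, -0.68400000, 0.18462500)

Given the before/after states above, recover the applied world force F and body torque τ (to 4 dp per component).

v₁ − v₀ = (-0.01840000, 0.00400000, 0.00080000)
F = m·Δv/dt = (-2.3000, 0.5000, 0.1000)
ω₁ − ω₀ = (0.08760000, 0.01600000, -0.01537500)
applied torque τ = (0.1300, 0.0700, -0.0300)

F = (-2.3000, 0.5000, 0.1000)
τ = (0.1300, 0.0700, -0.0300)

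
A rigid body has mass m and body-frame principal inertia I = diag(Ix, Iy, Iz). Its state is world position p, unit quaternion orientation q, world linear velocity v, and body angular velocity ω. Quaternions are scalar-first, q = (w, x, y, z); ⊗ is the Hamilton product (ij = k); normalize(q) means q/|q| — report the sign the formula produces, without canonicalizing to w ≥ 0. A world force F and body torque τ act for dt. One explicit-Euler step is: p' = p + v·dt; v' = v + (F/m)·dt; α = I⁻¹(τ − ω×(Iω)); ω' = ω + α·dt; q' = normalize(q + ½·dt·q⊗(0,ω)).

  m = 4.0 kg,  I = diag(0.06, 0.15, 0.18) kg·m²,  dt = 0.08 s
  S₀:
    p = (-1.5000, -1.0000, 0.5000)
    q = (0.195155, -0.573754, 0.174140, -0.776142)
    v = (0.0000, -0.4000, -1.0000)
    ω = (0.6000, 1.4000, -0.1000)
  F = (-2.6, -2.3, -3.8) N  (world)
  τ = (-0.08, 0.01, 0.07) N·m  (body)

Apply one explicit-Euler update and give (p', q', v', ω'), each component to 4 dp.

angular accel α = (-1.2633, 0.0187, -0.0311)
new body rate ω' = (0.4989, 1.4015, -0.1025)
q⊗(0,ω) = (0.0228422, 1.1862778, -0.2498436, -0.9272551)
updated quaternion q' = (0.1957, -0.5253, 0.1638, -0.8117)
a = (-0.6500, -0.5750, -0.9500)
p' = p + v·dt = (-1.5000, -1.0320, 0.4200)
new velocity v' = (-0.0520, -0.4460, -1.0760)

p' = (-1.5000, -1.0320, 0.4200)
q' = (0.1957, -0.5253, 0.1638, -0.8117)
v' = (-0.0520, -0.4460, -1.0760)
ω' = (0.4989, 1.4015, -0.1025)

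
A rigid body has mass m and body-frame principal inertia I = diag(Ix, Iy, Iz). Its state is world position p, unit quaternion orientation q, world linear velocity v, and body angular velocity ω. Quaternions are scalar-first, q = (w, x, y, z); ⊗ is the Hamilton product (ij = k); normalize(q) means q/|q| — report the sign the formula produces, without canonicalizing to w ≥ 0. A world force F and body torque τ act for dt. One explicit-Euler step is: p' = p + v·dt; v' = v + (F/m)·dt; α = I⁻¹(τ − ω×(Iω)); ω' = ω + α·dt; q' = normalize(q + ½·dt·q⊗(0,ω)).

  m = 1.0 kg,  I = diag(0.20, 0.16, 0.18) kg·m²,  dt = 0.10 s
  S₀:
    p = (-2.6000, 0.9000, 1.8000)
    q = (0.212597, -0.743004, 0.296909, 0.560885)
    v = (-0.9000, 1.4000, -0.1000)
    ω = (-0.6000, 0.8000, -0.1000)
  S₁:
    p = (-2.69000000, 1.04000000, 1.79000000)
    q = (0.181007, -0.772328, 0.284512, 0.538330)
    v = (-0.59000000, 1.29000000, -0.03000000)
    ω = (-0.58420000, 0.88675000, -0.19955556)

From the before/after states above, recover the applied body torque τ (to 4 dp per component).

rate change Δω = (0.01580000, 0.08675000, -0.09955556)
applied torque τ = (0.0300, 0.1400, -0.1600)

τ = (0.0300, 0.1400, -0.1600)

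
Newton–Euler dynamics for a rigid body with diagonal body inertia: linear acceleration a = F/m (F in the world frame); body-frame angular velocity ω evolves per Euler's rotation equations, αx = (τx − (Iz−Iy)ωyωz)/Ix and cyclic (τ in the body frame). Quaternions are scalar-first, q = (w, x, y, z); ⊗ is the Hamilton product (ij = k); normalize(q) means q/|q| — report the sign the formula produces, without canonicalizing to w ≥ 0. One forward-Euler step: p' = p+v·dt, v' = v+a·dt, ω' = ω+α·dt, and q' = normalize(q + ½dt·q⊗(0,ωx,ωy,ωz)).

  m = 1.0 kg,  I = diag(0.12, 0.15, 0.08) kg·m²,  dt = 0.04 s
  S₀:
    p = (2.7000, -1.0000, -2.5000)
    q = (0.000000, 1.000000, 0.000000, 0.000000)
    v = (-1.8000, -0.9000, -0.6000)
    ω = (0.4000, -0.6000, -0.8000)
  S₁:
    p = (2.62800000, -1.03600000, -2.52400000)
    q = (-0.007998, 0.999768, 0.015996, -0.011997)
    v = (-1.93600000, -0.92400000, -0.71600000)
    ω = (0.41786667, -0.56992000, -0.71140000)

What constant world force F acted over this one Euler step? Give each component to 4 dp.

velocity change Δv = (-0.13600000, -0.02400000, -0.11600000)
F = m·Δv/dt = (-3.4000, -0.6000, -2.9000)

F = (-3.4000, -0.6000, -2.9000)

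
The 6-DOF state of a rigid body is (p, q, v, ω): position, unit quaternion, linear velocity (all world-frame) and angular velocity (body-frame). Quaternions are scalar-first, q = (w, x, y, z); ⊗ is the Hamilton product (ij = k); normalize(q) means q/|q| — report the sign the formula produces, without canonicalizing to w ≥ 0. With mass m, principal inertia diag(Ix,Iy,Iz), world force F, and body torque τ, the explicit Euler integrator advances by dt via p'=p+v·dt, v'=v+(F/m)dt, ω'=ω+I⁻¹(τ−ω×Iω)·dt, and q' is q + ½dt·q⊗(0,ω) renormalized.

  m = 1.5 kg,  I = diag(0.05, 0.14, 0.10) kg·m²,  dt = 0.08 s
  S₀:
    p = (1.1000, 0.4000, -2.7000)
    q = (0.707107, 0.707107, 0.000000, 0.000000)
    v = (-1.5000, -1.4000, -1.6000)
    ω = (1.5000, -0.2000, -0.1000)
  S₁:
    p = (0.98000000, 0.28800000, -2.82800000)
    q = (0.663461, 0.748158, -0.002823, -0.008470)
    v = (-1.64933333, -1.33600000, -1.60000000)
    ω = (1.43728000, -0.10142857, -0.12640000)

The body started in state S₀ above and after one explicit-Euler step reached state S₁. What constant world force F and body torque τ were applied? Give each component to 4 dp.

rate change Δω = (-0.06272000, 0.09857143, -0.02640000)
precession coupling = (-0.0008, 0.0075, -0.0270)
I·α + gyro = (-0.0400, 0.1800, -0.0600)
velocity change Δv = (-0.14933333, 0.06400000, 0.00000000)
F = m·Δv/dt = (-2.8000, 1.2000, 0.0000)

F = (-2.8000, 1.2000, 0.0000)
τ = (-0.0400, 0.1800, -0.0600)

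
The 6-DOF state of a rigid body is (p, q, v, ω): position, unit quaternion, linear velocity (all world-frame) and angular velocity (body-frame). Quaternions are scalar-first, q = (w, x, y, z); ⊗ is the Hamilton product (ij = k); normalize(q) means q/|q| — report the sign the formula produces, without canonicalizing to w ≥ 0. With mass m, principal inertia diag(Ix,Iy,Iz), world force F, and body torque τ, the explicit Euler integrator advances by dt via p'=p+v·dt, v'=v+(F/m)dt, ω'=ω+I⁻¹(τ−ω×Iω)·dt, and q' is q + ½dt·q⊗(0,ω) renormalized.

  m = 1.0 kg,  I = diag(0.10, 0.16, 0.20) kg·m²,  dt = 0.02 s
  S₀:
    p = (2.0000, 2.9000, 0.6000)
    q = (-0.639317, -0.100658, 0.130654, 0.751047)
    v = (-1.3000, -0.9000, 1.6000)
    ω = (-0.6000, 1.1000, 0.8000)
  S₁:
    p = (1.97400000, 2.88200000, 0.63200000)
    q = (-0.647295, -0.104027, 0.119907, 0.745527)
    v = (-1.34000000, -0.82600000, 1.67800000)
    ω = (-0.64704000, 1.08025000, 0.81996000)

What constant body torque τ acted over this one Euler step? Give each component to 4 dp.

rate change Δω = (-0.04704000, -0.01975000, 0.01996000)
I·α + gyro = (-0.2000, -0.1100, 0.1600)

τ = (-0.2000, -0.1100, 0.1600)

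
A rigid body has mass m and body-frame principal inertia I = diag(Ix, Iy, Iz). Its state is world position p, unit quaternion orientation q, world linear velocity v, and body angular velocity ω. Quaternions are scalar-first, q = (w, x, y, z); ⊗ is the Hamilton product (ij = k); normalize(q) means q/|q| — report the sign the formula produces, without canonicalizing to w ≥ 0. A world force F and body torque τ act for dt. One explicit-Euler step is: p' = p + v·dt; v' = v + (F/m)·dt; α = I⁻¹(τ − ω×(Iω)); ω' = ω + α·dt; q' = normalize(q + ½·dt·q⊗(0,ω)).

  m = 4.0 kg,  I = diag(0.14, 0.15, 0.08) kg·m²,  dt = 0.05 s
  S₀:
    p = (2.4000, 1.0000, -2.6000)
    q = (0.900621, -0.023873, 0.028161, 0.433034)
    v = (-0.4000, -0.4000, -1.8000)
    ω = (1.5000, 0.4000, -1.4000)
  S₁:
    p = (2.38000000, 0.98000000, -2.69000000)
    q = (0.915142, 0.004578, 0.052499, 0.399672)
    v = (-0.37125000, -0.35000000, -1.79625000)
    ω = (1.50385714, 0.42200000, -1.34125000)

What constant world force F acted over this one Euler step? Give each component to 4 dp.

F = (2.3000, 4.0000, 0.3000)

Δv = v₁−v₀ = (0.02875000, 0.05000000, 0.00375000)
applied force F = (2.3000, 4.0000, 0.3000)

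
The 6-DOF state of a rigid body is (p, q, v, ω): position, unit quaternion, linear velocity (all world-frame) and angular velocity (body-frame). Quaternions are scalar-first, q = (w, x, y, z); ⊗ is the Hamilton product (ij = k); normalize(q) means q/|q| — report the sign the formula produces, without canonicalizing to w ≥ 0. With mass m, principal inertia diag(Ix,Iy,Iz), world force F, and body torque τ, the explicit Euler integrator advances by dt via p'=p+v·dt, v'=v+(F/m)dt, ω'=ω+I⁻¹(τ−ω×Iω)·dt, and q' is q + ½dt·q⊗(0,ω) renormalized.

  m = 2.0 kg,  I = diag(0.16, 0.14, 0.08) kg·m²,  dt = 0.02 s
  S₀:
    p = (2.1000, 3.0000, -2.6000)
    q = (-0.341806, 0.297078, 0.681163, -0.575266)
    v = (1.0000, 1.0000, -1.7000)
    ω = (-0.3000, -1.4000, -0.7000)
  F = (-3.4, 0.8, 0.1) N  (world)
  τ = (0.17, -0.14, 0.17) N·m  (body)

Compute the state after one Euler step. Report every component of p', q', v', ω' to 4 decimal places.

gyro term ω×Iω = (-0.0588, 0.0168, -0.0084)
α = I⁻¹(τ − ω×Iω) = (1.4300, -1.1200, 2.2300)
new body rate ω' = (-0.2714, -1.4224, -0.6554)
2q̇ = q⊗(0,ω) = (0.6400654, -1.1796447, 0.8590628, 0.0277039)
q + ½dt·q⊗(0,ω), renormalized = (-0.3354, 0.2852, 0.6897, -0.5749)
a = F/m = (-1.7000, 0.4000, 0.0500)
new position p' = (2.1200, 3.0200, -2.6340)
v + (F/m)dt = (0.9660, 1.0080, -1.6990)

p' = (2.1200, 3.0200, -2.6340)
q' = (-0.3354, 0.2852, 0.6897, -0.5749)
v' = (0.9660, 1.0080, -1.6990)
ω' = (-0.2714, -1.4224, -0.6554)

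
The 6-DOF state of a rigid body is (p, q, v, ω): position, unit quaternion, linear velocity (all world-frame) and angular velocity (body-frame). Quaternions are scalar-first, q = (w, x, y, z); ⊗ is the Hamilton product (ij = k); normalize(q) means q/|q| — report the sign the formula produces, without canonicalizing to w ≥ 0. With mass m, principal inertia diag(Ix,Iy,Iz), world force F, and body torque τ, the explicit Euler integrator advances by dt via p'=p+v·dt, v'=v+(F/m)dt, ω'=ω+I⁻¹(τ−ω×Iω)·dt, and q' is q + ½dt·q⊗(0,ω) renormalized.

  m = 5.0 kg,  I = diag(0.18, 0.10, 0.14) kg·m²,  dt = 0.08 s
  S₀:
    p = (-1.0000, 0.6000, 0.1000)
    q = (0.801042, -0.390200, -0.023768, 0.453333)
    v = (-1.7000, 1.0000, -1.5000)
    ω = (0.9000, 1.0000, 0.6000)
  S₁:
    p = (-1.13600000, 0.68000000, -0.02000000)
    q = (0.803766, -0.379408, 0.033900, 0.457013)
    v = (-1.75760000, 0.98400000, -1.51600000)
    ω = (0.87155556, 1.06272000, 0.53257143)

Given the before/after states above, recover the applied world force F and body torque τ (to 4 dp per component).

Δω = ω₁−ω₀ = (-0.02844444, 0.06272000, -0.06742857)
applied torque τ = (-0.0400, 0.1000, -0.1900)
v₁ − v₀ = (-0.05760000, -0.01600000, -0.01600000)
F = m·Δv/dt = (-3.6000, -1.0000, -1.0000)

F = (-3.6000, -1.0000, -1.0000)
τ = (-0.0400, 0.1000, -0.1900)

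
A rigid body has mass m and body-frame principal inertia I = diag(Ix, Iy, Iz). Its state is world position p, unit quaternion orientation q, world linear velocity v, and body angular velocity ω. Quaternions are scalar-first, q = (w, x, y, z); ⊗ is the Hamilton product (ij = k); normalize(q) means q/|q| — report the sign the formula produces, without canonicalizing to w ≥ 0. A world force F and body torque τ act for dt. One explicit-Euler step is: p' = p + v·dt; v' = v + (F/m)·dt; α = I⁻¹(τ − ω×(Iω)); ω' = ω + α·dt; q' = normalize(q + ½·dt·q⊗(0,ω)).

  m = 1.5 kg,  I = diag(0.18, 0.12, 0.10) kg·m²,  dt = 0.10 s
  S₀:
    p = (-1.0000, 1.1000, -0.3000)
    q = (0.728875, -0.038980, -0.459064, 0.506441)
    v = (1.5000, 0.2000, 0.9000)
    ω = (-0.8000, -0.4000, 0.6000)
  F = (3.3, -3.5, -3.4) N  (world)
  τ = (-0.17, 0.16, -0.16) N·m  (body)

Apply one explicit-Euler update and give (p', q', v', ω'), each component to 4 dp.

p' = (-0.8500, 1.1200, -0.2100)
q' = (0.7019, -0.0717, -0.4920, 0.5100)
v' = (1.7200, -0.0333, 0.6733)
ω' = (-0.8971, -0.2347, 0.4592)

new position p' = (-0.8500, 1.1200, -0.2100)
new velocity v' = (1.7200, -0.0333, 0.6733)
precession coupling ω×(Iω) = (0.0048, -0.0384, -0.0192)
angular accel α = (-0.9711, 1.6533, -1.4080)
new body rate ω' = (-0.8971, -0.2347, 0.4592)
Hamilton product q⊗(0,ω) = (-0.5186742, -0.6559620, -0.6733148, 0.0856658)
updated quaternion q' = (0.7019, -0.0717, -0.4920, 0.5100)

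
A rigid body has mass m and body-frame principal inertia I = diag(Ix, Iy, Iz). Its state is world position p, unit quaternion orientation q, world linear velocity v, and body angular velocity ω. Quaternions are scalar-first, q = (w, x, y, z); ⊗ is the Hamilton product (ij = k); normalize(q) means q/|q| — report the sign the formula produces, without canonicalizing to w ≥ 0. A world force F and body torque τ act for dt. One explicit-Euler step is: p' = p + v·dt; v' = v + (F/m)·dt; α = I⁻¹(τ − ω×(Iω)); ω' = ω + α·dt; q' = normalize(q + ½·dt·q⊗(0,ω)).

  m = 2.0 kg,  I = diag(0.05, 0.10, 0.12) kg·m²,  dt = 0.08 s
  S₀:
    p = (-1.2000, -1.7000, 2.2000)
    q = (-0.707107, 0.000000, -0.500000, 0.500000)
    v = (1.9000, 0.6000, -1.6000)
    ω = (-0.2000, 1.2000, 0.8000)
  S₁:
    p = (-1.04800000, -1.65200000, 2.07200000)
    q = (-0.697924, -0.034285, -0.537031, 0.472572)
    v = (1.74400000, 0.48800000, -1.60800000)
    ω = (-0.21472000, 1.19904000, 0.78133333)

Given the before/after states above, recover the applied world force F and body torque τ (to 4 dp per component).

v₁ − v₀ = (-0.15600000, -0.11200000, -0.00800000)
applied force F = (-3.9000, -2.8000, -0.2000)
rate change Δω = (-0.01472000, -0.00096000, -0.01866667)
ω₀×(Iω₀) = (0.0192, 0.0112, -0.0120)
applied torque τ = (0.0100, 0.0100, -0.0400)

F = (-3.9000, -2.8000, -0.2000)
τ = (0.0100, 0.0100, -0.0400)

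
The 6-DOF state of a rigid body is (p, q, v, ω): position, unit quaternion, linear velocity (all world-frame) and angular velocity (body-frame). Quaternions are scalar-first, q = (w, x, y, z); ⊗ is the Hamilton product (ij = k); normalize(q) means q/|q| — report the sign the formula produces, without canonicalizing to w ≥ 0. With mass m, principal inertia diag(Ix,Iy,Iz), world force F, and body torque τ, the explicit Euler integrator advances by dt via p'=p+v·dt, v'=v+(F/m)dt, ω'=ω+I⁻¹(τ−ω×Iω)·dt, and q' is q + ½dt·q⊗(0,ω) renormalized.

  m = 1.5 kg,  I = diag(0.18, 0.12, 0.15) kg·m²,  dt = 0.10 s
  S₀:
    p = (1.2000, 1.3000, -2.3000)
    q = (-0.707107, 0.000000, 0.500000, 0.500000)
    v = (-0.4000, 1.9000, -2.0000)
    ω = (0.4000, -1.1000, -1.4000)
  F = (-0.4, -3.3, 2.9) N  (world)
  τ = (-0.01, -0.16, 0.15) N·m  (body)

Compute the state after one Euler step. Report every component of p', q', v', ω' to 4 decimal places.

a = F/m = (-0.2667, -2.2000, 1.9333)
new position p' = (1.1600, 1.4900, -2.5000)
v' = v + a·dt = (-0.4267, 1.6800, -1.8067)
ω×(Iω) gyroscopic = (0.0462, -0.0168, 0.0264)
α = I⁻¹(τ − ω×Iω) = (-0.3122, -1.1933, 0.8240)
ω' = ω + α·dt = (0.3688, -1.2193, -1.3176)
q⊗(0,ω) = (1.2500000, -0.4328428, 0.9778177, 0.7899498)
q' = normalize(q + ½dt·q⊗(0,ω)) = (-0.6419, -0.0216, 0.5466, 0.5373)

p' = (1.1600, 1.4900, -2.5000)
q' = (-0.6419, -0.0216, 0.5466, 0.5373)
v' = (-0.4267, 1.6800, -1.8067)
ω' = (0.3688, -1.2193, -1.3176)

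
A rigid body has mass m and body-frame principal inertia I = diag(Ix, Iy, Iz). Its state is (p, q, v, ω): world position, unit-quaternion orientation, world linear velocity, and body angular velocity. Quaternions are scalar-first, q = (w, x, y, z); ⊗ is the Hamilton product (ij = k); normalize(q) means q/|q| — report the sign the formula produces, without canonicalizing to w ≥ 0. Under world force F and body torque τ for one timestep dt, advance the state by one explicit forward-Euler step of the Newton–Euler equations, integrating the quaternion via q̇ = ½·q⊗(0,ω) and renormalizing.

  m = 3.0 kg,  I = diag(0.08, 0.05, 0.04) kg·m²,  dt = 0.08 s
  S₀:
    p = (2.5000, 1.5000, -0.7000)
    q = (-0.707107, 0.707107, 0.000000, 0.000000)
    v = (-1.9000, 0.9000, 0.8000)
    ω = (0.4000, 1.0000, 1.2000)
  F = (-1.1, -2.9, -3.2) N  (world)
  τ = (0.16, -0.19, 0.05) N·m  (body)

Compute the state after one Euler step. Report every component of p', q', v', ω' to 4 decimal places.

p' = (2.3480, 1.5720, -0.6360)
q' = (-0.7169, 0.6944, -0.0621, -0.0056)
v' = (-1.9293, 0.8227, 0.7147)
ω' = (0.5720, 0.6653, 1.3240)

angular accel α = (2.1500, -4.1840, 1.5500)
ω + α·dt = (0.5720, 0.6653, 1.3240)
Hamilton product q⊗(0,ω) = (-0.2828428, -0.2828428, -1.5556354, -0.1414214)
q' = normalize(q + ½dt·q⊗(0,ω)) = (-0.7169, 0.6944, -0.0621, -0.0056)
a = F/m = (-0.3667, -0.9667, -1.0667)
p' = p + v·dt = (2.3480, 1.5720, -0.6360)
v' = v + a·dt = (-1.9293, 0.8227, 0.7147)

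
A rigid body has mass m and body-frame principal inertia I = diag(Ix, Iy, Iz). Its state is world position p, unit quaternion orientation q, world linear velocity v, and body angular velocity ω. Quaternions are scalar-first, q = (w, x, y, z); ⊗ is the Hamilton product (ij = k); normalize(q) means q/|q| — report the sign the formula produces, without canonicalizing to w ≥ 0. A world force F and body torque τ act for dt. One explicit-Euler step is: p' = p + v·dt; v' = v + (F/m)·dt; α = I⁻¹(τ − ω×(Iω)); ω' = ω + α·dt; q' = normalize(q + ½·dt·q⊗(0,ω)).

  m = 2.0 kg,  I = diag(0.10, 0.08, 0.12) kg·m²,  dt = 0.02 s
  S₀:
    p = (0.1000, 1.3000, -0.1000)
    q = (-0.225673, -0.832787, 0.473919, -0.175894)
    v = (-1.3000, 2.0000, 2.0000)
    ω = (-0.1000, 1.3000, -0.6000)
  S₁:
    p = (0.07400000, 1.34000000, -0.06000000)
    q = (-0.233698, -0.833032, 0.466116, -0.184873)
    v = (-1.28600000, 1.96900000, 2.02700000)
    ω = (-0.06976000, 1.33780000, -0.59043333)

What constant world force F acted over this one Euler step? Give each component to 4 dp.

velocity change Δv = (0.01400000, -0.03100000, 0.02700000)
m·(v₁−v₀)/dt = (1.4000, -3.1000, 2.7000)

F = (1.4000, -3.1000, 2.7000)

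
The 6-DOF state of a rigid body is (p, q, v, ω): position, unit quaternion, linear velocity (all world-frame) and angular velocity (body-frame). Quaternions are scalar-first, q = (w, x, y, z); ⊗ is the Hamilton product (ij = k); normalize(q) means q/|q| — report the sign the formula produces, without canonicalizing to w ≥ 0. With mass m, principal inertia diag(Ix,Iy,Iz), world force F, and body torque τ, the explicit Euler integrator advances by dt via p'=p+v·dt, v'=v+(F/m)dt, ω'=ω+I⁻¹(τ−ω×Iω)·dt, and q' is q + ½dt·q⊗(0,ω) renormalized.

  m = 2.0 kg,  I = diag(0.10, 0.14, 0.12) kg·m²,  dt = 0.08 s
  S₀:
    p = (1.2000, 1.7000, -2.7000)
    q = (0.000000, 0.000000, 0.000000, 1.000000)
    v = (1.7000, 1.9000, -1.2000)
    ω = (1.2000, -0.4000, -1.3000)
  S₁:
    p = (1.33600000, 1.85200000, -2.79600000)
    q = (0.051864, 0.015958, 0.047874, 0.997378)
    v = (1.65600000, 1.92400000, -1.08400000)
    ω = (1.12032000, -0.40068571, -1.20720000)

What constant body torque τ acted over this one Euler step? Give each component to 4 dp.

τ = (-0.1100, 0.0300, 0.1200)

rate change Δω = (-0.07968000, -0.00068571, 0.09280000)
ω₀×(Iω₀) = (-0.0104, 0.0312, -0.0192)
τ = I·(Δω/dt) + ω₀×(Iω₀) = (-0.1100, 0.0300, 0.1200)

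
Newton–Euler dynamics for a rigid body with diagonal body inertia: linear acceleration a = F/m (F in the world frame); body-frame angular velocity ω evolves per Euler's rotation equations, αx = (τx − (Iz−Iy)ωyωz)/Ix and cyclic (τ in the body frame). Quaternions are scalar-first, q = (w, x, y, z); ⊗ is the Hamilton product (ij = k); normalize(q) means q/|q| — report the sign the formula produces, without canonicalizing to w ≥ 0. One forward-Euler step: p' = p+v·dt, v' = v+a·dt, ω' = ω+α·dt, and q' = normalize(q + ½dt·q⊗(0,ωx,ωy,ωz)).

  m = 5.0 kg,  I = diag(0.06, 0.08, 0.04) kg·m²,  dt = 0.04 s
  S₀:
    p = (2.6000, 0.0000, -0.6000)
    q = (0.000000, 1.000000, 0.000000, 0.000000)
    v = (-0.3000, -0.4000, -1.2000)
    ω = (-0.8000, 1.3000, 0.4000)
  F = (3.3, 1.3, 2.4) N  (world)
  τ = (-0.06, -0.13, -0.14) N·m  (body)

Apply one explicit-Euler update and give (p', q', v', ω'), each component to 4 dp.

gyro term ω×Iω = (-0.0208, -0.0064, -0.0208)
angular accel α = (-0.6533, -1.5450, -2.9800)
ω' = ω + α·dt = (-0.8261, 1.2382, 0.2808)
Hamilton product q⊗(0,ω) = (0.8000000, 0.0000000, -0.4000000, 1.3000000)
updated quaternion q' = (0.0160, 0.9995, -0.0080, 0.0260)
p + v·dt = (2.5880, -0.0160, -0.6480)
new velocity v' = (-0.2736, -0.3896, -1.1808)

p' = (2.5880, -0.0160, -0.6480)
q' = (0.0160, 0.9995, -0.0080, 0.0260)
v' = (-0.2736, -0.3896, -1.1808)
ω' = (-0.8261, 1.2382, 0.2808)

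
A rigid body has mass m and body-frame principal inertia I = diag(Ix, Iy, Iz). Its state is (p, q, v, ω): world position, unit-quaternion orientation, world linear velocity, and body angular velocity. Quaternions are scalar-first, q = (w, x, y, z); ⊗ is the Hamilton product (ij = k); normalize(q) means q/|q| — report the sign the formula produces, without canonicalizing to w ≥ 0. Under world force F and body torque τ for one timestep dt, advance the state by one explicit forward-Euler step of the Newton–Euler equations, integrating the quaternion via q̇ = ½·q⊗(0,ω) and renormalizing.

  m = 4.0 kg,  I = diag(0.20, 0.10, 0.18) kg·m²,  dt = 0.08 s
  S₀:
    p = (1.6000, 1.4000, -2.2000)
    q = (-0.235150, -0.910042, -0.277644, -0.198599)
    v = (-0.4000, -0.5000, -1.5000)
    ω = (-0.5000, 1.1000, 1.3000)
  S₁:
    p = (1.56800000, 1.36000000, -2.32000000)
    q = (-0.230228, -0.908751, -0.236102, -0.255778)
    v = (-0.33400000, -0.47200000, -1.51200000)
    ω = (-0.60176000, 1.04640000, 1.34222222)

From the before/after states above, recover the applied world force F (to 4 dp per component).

Δv = v₁−v₀ = (0.06600000, 0.02800000, -0.01200000)
F = m·Δv/dt = (3.3000, 1.4000, -0.6000)

F = (3.3000, 1.4000, -0.6000)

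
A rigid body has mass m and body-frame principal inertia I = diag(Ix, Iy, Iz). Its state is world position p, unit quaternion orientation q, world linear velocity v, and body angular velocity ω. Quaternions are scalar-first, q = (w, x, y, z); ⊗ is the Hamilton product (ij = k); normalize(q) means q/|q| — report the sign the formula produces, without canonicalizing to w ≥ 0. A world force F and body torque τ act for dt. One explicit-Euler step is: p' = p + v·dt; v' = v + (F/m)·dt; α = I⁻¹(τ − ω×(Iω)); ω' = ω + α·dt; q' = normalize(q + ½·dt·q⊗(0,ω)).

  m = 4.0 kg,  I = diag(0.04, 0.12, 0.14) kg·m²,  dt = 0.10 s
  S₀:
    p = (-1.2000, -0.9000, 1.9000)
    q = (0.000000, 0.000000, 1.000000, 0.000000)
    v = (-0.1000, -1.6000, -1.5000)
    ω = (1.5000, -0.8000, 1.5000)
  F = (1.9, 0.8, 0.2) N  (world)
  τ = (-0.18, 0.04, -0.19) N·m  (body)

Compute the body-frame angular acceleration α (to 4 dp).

α = (-3.9000, 2.2083, -0.6714)

precession coupling ω×(Iω) = (-0.0240, -0.2250, -0.0960)
(τ − ω×Iω)/I = (-3.9000, 2.2083, -0.6714)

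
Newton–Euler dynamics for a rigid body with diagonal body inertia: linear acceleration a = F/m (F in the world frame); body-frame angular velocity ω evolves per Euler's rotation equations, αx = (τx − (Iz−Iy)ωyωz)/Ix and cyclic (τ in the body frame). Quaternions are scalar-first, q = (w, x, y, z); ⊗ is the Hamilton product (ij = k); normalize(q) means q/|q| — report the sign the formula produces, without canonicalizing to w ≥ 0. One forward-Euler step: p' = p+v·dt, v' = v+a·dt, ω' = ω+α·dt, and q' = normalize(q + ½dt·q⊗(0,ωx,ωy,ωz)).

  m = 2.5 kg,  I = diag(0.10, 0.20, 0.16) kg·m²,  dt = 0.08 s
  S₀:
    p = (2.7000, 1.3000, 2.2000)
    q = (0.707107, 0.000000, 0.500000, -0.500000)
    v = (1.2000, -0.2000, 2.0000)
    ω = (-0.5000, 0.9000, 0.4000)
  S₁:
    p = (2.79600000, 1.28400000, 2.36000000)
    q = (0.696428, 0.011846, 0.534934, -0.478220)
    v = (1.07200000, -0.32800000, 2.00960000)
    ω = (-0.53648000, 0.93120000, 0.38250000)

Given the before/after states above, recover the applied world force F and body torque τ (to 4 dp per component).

F = (-4.0000, -4.0000, 0.3000)
τ = (-0.0600, 0.0900, -0.0800)

rate change Δω = (-0.03648000, 0.03120000, -0.01750000)
gyro term ω₀×Iω₀ = (-0.0144, 0.0120, -0.0450)
τ = I·(Δω/dt) + ω₀×(Iω₀) = (-0.0600, 0.0900, -0.0800)
Δv = v₁−v₀ = (-0.12800000, -0.12800000, 0.00960000)
applied force F = (-4.0000, -4.0000, 0.3000)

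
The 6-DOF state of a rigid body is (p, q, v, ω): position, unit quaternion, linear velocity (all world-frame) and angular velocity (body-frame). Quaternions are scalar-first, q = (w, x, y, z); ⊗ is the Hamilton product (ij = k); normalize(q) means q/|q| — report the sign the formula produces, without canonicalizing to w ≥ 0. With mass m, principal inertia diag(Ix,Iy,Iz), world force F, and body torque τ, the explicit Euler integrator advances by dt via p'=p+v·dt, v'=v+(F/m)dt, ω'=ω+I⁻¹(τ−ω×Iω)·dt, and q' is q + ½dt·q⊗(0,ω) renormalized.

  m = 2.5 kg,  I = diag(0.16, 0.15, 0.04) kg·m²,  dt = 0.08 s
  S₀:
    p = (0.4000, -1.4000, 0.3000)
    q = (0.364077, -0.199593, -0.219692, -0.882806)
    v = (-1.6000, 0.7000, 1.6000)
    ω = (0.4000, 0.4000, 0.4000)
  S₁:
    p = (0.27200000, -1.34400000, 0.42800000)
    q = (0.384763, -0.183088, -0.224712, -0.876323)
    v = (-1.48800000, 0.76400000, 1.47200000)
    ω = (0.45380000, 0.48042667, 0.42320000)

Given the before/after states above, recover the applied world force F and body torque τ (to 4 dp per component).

F = (3.5000, 2.0000, -4.0000)
τ = (0.0900, 0.1700, 0.0100)

v₁ − v₀ = (0.11200000, 0.06400000, -0.12800000)
F = m·Δv/dt = (3.5000, 2.0000, -4.0000)
ω₁ − ω₀ = (0.05380000, 0.08042667, 0.02320000)
gyro term ω₀×Iω₀ = (-0.0176, 0.0192, -0.0016)
applied torque τ = (0.0900, 0.1700, 0.0100)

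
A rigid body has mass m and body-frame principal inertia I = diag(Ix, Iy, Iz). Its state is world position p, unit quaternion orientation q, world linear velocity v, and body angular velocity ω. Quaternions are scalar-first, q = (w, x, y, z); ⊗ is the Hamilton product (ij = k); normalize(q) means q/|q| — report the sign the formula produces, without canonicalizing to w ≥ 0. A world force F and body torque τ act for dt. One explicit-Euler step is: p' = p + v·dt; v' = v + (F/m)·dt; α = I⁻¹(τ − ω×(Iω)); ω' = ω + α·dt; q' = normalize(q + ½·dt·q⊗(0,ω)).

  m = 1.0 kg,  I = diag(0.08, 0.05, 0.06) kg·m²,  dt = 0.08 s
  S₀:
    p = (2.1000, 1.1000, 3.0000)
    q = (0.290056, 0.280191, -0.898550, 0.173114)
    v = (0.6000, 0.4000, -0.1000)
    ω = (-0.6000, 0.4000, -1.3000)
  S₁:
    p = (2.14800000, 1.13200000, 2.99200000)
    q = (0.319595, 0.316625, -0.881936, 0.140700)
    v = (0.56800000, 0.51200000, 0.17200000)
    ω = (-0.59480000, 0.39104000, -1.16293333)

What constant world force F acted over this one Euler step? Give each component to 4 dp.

F = (-0.4000, 1.4000, 3.4000)

velocity change Δv = (-0.03200000, 0.11200000, 0.27200000)
F = m·Δv/dt = (-0.4000, 1.4000, 3.4000)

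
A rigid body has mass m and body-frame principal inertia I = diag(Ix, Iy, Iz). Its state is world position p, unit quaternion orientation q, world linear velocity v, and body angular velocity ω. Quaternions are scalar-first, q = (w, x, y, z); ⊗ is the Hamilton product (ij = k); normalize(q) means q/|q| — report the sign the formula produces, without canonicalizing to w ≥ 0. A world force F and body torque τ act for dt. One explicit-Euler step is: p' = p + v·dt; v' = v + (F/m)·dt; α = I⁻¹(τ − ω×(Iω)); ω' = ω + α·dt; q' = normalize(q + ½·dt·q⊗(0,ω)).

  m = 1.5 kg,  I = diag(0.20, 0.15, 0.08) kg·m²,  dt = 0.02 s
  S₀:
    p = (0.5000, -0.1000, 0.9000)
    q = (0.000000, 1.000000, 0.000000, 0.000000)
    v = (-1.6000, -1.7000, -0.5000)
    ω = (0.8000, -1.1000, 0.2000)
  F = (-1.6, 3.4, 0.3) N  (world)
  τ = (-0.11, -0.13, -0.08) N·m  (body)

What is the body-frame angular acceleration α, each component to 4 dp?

α = (-0.6270, -0.9947, -1.5500)

gyro term ω×Iω = (0.0154, 0.0192, 0.0440)
α = I⁻¹(τ − ω×Iω) = (-0.6270, -0.9947, -1.5500)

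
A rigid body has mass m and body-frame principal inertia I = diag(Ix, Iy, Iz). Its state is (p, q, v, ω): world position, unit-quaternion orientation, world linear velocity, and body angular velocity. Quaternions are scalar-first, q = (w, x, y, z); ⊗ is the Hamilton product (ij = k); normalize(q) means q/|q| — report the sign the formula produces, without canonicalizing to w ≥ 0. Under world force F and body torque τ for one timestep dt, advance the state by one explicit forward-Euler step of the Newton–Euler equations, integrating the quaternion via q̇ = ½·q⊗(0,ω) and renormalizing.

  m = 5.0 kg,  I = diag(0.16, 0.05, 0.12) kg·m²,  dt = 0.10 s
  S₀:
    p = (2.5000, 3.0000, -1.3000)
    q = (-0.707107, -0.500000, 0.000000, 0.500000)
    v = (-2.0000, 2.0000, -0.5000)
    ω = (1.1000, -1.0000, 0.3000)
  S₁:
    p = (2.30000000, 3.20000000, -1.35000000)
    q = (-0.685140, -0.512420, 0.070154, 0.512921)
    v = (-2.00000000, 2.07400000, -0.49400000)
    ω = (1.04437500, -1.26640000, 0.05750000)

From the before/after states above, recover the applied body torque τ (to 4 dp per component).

τ = (-0.1100, -0.1200, -0.1700)

ω₁ − ω₀ = (-0.05562500, -0.26640000, -0.24250000)
precession coupling = (-0.0210, 0.0132, 0.1210)
applied torque τ = (-0.1100, -0.1200, -0.1700)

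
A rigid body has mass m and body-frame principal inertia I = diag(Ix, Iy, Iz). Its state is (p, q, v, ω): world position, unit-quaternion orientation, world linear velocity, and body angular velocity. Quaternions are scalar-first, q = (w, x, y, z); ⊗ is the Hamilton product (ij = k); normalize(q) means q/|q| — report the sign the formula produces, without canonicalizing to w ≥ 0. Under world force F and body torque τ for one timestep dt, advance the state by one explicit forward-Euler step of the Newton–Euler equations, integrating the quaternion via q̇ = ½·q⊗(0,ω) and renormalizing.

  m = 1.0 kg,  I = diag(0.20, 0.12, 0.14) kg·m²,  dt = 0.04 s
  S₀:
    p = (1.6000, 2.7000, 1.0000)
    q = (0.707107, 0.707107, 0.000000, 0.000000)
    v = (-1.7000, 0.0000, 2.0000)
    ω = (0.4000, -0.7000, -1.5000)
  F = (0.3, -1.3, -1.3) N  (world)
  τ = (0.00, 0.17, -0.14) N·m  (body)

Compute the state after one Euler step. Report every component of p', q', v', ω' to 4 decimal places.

a = F/m = (0.3000, -1.3000, -1.3000)
p + v·dt = (1.5320, 2.7000, 1.0800)
new velocity v' = (-1.6880, -0.0520, 1.9480)
precession coupling ω×(Iω) = (0.0210, -0.0360, 0.0224)
angular accel α = (-0.1050, 1.7167, -1.1600)
new body rate ω' = (0.3958, -0.6313, -1.5464)
Hamilton product q⊗(0,ω) = (-0.2828428, 0.2828428, 0.5656856, -1.5556354)
q' = normalize(q + ½dt·q⊗(0,ω)) = (0.7010, 0.7124, 0.0113, -0.0311)

p' = (1.5320, 2.7000, 1.0800)
q' = (0.7010, 0.7124, 0.0113, -0.0311)
v' = (-1.6880, -0.0520, 1.9480)
ω' = (0.3958, -0.6313, -1.5464)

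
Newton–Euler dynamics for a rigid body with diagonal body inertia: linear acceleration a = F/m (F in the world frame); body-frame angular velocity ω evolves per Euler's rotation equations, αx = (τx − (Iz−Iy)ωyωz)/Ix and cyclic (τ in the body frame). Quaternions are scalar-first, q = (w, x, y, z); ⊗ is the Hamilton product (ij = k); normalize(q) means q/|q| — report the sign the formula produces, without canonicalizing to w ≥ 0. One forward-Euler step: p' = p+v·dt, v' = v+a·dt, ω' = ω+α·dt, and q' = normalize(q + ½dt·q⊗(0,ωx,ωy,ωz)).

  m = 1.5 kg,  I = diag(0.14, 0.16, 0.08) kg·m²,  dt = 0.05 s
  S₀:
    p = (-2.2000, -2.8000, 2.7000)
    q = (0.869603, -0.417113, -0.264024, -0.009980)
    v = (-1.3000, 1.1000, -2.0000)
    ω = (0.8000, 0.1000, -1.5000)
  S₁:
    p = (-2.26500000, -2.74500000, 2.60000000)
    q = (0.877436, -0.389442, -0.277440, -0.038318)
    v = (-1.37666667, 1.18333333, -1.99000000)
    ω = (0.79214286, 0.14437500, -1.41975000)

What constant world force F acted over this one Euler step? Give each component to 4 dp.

velocity change Δv = (-0.07666667, 0.08333333, 0.01000000)
applied force F = (-2.3000, 2.5000, 0.3000)

F = (-2.3000, 2.5000, 0.3000)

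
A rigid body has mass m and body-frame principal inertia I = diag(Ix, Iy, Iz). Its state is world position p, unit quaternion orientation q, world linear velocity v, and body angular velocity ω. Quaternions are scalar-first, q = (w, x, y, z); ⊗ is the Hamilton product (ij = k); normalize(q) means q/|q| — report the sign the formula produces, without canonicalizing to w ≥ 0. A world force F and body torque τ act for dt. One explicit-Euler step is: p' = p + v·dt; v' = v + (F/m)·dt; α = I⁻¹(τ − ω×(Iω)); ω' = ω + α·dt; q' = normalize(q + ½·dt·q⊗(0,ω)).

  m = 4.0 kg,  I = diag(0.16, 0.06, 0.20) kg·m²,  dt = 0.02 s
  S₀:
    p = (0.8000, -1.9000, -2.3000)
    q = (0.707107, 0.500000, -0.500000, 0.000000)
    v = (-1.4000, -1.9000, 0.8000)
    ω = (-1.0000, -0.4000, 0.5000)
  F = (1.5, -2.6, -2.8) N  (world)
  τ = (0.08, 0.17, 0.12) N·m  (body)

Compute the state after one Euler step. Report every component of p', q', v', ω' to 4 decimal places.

ω×(Iω) gyroscopic = (-0.0280, 0.0200, -0.0400)
α = I⁻¹(τ − ω×Iω) = (0.6750, 2.5000, 0.8000)
ω + α·dt = (-0.9865, -0.3500, 0.5160)
q⊗(0,ω) = (0.3000000, -0.9571070, -0.5328428, -0.3464465)
q + ½dt·q⊗(0,ω), renormalized = (0.7101, 0.4904, -0.5053, -0.0035)
a = (0.3750, -0.6500, -0.7000)
p' = p + v·dt = (0.7720, -1.9380, -2.2840)
v' = v + a·dt = (-1.3925, -1.9130, 0.7860)

p' = (0.7720, -1.9380, -2.2840)
q' = (0.7101, 0.4904, -0.5053, -0.0035)
v' = (-1.3925, -1.9130, 0.7860)
ω' = (-0.9865, -0.3500, 0.5160)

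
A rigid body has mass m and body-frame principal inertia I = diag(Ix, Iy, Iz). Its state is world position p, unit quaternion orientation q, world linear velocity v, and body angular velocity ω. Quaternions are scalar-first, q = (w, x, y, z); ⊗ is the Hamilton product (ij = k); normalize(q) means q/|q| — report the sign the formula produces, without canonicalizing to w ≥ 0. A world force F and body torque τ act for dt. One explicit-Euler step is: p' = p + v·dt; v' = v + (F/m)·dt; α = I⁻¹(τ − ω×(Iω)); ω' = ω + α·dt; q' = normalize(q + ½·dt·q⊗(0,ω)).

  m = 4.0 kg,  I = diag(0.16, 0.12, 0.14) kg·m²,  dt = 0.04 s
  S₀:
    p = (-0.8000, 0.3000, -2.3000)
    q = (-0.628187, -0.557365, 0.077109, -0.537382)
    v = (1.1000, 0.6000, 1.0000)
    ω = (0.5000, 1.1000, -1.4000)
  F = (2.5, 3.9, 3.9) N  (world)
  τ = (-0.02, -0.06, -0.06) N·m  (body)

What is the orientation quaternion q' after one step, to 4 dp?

q' = (-0.6389, -0.5536, 0.0423, -0.5325)

Hamilton product q⊗(0,ω) = (-0.5584722, 0.1690741, -1.7400077, 0.2278058)
q' = normalize(q + ½dt·q⊗(0,ω)) = (-0.6389, -0.5536, 0.0423, -0.5325)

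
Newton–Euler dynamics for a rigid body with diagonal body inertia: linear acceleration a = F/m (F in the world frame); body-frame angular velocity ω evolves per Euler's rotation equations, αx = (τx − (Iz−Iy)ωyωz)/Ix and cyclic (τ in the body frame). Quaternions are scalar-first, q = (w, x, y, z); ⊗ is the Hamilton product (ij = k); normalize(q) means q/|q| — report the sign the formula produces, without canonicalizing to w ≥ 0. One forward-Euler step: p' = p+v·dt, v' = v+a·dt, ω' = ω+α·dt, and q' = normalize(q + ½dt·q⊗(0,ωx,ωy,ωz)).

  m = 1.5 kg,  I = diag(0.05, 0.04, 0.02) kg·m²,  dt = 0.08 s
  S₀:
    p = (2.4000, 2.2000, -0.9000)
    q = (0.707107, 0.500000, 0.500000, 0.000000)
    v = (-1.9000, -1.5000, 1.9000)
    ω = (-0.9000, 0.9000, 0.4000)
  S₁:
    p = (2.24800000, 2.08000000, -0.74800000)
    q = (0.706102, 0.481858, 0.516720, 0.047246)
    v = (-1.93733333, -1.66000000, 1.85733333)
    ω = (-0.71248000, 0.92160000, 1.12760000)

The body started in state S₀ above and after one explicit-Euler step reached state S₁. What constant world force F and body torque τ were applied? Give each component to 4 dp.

F = (-0.7000, -3.0000, -0.8000)
τ = (0.1100, 0.0000, 0.1900)

Δω = ω₁−ω₀ = (0.18752000, 0.02160000, 0.72760000)
precession coupling = (-0.0072, -0.0108, 0.0081)
τ = I·(Δω/dt) + ω₀×(Iω₀) = (0.1100, 0.0000, 0.1900)
v₁ − v₀ = (-0.03733333, -0.16000000, -0.04266667)
F = m·Δv/dt = (-0.7000, -3.0000, -0.8000)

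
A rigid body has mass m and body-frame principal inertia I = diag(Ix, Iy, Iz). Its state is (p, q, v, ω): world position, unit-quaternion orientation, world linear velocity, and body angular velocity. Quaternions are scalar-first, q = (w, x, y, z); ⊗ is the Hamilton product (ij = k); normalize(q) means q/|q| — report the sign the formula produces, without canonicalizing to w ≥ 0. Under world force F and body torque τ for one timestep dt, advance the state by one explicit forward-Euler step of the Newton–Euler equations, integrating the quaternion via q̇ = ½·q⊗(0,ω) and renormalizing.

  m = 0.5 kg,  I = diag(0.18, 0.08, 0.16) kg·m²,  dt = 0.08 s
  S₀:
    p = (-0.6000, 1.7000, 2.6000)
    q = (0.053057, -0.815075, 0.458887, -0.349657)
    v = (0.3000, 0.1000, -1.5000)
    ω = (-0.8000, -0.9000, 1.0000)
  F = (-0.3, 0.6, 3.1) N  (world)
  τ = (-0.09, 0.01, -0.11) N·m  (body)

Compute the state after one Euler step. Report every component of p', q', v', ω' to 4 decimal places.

p' = (-0.5760, 1.7080, 2.4800)
q' = (0.0574, -0.8094, 0.4998, -0.3029)
v' = (0.2520, 0.1960, -1.0040)
ω' = (-0.8080, -0.8740, 0.9810)

p' = p + v·dt = (-0.5760, 1.7080, 2.4800)
new velocity v' = (0.2520, 0.1960, -1.0040)
ω×(Iω) gyroscopic = (-0.0720, -0.0160, -0.0720)
(τ − ω×Iω)/I = (-0.1000, 0.3250, -0.2375)
ω' = ω + α·dt = (-0.8080, -0.8740, 0.9810)
2q̇ = q⊗(0,ω) = (0.1105953, 0.1017501, 1.0470493, 1.1537341)
q' = normalize(q + ½dt·q⊗(0,ω)) = (0.0574, -0.8094, 0.4998, -0.3029)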